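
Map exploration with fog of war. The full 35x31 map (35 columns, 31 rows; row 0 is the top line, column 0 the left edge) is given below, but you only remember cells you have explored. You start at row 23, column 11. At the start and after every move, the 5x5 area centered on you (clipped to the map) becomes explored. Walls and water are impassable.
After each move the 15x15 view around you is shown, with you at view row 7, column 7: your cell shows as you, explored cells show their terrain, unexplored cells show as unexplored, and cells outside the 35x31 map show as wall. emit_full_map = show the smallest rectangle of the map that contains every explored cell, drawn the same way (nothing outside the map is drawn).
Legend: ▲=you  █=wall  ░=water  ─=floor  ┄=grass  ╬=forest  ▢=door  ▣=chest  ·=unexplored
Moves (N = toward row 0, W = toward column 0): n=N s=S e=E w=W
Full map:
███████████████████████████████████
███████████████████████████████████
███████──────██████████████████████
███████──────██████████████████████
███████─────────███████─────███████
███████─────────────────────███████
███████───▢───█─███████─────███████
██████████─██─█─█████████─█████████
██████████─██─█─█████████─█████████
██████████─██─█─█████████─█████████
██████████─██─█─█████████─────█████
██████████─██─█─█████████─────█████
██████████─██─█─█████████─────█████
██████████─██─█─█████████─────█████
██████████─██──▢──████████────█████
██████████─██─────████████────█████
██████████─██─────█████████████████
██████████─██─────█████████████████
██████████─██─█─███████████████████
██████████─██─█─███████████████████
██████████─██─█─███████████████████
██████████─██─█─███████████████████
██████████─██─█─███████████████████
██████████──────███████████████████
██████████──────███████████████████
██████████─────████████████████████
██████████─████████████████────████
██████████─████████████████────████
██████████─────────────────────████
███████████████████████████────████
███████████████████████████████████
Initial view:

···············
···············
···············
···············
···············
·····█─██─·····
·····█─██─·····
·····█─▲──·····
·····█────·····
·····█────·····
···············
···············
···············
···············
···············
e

···············
···············
···············
···············
···············
····█─██─█·····
····█─██─█·····
····█──▲──·····
····█─────·····
····█─────·····
···············
···············
···············
···············
···············

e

···············
···············
···············
···············
···············
···█─██─█─·····
···█─██─█─·····
···█───▲──·····
···█──────·····
···█─────█·····
···············
···············
···············
···············
···············

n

···············
···············
···············
···············
···············
·····██─█─·····
···█─██─█─·····
···█─██▲█─·····
···█──────·····
···█──────·····
···█─────█·····
···············
···············
···············
···············

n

···············
···············
···············
···············
···············
·····██─█─·····
·····██─█─·····
···█─██▲█─·····
···█─██─█─·····
···█──────·····
···█──────·····
···█─────█·····
···············
···············
···············

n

···············
···············
···············
···············
···············
·····██─█─·····
·····██─█─·····
·····██▲█─·····
···█─██─█─·····
···█─██─█─·····
···█──────·····
···█──────·····
···█─────█·····
···············
···············

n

···············
···············
···············
···············
···············
·····██───·····
·····██─█─·····
·····██▲█─·····
·····██─█─·····
···█─██─█─·····
···█─██─█─·····
···█──────·····
···█──────·····
···█─────█·····
···············

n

···············
···············
···············
···············
···············
·····██───·····
·····██───·····
·····██▲█─·····
·····██─█─·····
·····██─█─·····
···█─██─█─·····
···█─██─█─·····
···█──────·····
···█──────·····
···█─────█·····

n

···············
···············
···············
···············
···············
·····██───·····
·····██───·····
·····██▲──·····
·····██─█─·····
·····██─█─·····
·····██─█─·····
···█─██─█─·····
···█─██─█─·····
···█──────·····
···█──────·····

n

···············
···············
···············
···············
···············
·····██──▢·····
·····██───·····
·····██▲──·····
·····██───·····
·····██─█─·····
·····██─█─·····
·····██─█─·····
···█─██─█─·····
···█─██─█─·····
···█──────·····

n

···············
···············
···············
···············
···············
·····██─█─·····
·····██──▢·····
·····██▲──·····
·····██───·····
·····██───·····
·····██─█─·····
·····██─█─·····
·····██─█─·····
···█─██─█─·····
···█─██─█─·····

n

···············
···············
···············
···············
···············
·····██─█─·····
·····██─█─·····
·····██▲─▢·····
·····██───·····
·····██───·····
·····██───·····
·····██─█─·····
·····██─█─·····
·····██─█─·····
···█─██─█─·····

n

···············
···············
···············
···············
···············
·····██─█─·····
·····██─█─·····
·····██▲█─·····
·····██──▢·····
·····██───·····
·····██───·····
·····██───·····
·····██─█─·····
·····██─█─·····
·····██─█─·····

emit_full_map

··██─█─
··██─█─
··██▲█─
··██──▢
··██───
··██───
··██───
··██─█─
··██─█─
··██─█─
█─██─█─
█─██─█─
█──────
█──────
█─────█

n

···············
···············
···············
···············
···············
·····██─█─·····
·····██─█─·····
·····██▲█─·····
·····██─█─·····
·····██──▢·····
·····██───·····
·····██───·····
·····██───·····
·····██─█─·····
·····██─█─·····

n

···············
···············
···············
···············
···············
·····██─█─·····
·····██─█─·····
·····██▲█─·····
·····██─█─·····
·····██─█─·····
·····██──▢·····
·····██───·····
·····██───·····
·····██───·····
·····██─█─·····

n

···············
···············
···············
···············
···············
·····██─█─·····
·····██─█─·····
·····██▲█─·····
·····██─█─·····
·····██─█─·····
·····██─█─·····
·····██──▢·····
·····██───·····
·····██───·····
·····██───·····

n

···············
···············
···············
···············
···············
·····██─█─·····
·····██─█─·····
·····██▲█─·····
·····██─█─·····
·····██─█─·····
·····██─█─·····
·····██─█─·····
·····██──▢·····
·····██───·····
·····██───·····

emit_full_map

··██─█─
··██─█─
··██▲█─
··██─█─
··██─█─
··██─█─
··██─█─
··██──▢
··██───
··██───
··██───
··██─█─
··██─█─
··██─█─
█─██─█─
█─██─█─
█──────
█──────
█─────█


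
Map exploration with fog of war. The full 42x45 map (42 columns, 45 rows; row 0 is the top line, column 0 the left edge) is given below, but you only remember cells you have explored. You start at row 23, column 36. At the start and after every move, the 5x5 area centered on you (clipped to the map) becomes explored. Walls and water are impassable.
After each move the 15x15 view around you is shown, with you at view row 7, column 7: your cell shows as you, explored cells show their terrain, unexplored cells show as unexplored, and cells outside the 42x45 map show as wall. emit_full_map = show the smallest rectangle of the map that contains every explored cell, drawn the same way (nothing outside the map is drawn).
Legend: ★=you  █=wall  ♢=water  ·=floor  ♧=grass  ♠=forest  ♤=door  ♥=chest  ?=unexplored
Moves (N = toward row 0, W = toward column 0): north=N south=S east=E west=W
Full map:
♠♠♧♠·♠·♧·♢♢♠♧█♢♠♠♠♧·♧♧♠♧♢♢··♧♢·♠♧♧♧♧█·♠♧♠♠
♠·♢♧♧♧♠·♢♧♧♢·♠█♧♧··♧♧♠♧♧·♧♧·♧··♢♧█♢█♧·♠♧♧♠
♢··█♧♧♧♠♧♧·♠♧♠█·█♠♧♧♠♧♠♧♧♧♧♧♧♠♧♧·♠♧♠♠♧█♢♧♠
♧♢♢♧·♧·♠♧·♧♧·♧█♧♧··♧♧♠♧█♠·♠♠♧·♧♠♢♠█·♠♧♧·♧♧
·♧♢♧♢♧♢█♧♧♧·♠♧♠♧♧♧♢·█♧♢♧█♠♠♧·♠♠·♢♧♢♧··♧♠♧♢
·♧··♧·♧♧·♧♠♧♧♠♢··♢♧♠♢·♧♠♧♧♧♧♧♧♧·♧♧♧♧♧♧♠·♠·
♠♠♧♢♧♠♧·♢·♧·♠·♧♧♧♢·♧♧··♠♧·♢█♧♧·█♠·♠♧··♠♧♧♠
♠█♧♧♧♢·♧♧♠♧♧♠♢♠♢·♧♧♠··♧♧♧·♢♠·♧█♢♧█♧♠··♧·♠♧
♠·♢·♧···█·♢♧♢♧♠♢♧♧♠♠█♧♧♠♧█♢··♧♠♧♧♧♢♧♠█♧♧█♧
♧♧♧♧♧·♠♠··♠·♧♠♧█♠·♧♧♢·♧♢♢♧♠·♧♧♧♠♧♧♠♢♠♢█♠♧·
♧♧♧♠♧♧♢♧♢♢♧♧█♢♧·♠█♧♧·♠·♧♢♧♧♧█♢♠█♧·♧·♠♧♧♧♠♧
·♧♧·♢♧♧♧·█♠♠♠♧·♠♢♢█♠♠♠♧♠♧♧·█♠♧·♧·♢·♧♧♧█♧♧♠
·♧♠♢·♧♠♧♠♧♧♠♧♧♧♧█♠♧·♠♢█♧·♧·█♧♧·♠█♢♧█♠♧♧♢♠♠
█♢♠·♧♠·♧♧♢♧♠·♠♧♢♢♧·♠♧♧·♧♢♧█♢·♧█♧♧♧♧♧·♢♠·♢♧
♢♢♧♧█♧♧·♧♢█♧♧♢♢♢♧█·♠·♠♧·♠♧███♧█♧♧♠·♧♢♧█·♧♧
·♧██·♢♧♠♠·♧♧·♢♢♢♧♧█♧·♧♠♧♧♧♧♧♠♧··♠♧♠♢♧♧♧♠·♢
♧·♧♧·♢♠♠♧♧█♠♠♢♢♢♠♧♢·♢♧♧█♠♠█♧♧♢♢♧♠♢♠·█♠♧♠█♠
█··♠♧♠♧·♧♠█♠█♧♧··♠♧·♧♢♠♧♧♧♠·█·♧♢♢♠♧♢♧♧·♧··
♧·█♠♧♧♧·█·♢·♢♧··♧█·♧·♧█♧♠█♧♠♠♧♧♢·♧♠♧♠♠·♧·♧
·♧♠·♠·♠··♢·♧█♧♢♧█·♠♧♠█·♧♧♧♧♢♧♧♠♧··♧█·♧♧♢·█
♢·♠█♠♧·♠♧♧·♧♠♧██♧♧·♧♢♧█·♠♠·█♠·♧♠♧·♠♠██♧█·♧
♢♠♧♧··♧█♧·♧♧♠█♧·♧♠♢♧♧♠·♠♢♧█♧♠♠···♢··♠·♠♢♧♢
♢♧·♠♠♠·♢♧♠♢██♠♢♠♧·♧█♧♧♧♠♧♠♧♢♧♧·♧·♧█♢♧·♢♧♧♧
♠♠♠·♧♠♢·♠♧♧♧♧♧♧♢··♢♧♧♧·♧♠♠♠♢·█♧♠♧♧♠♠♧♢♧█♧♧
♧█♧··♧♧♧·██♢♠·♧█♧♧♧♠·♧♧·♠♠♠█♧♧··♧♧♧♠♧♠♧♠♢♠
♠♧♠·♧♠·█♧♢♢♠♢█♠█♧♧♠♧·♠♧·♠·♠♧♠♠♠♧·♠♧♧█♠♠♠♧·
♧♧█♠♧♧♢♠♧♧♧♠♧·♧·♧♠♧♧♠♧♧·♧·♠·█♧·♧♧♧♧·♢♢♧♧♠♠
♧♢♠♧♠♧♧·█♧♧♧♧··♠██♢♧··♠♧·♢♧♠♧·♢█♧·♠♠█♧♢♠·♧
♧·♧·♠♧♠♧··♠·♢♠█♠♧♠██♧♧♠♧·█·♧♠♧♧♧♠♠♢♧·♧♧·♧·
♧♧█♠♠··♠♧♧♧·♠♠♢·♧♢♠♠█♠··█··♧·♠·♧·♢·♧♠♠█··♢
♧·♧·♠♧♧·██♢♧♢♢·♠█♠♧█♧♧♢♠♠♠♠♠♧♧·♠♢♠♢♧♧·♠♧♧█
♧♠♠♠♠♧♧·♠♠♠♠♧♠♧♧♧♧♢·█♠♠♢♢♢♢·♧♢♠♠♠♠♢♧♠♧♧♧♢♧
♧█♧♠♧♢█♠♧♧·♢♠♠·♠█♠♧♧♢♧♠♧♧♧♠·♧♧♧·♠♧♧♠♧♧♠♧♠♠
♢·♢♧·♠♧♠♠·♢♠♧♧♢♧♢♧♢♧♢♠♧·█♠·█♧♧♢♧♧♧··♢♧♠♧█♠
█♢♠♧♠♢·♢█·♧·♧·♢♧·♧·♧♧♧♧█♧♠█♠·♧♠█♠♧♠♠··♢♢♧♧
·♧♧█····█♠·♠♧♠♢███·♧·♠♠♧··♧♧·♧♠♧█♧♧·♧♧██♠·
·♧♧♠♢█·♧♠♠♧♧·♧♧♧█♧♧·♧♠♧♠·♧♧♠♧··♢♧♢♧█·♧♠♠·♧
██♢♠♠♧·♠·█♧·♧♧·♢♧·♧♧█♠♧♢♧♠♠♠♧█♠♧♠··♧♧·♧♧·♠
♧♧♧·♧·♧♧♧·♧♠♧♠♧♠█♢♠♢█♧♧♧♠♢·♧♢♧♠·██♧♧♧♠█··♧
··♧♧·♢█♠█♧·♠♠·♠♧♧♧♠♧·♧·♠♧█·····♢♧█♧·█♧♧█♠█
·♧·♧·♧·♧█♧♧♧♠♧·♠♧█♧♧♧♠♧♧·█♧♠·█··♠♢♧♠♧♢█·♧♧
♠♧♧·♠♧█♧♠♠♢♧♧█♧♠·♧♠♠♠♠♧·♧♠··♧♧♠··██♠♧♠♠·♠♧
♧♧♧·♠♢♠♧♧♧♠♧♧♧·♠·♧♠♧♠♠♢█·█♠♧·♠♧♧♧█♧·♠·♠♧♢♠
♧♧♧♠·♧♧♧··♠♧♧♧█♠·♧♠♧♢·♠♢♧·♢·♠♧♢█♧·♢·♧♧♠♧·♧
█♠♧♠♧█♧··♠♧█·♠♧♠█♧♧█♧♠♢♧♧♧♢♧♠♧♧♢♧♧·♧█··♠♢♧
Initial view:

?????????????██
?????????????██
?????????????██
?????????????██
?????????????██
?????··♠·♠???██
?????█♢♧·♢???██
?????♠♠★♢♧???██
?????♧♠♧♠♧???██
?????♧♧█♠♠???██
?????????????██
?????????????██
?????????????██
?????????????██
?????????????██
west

??????????????█
??????????????█
??????????????█
??????????????█
??????????????█
?????♢··♠·♠???█
?????♧█♢♧·♢???█
?????♧♠★♧♢♧???█
?????♧♧♠♧♠♧???█
?????♠♧♧█♠♠???█
??????????????█
??????????????█
??????????????█
??????????????█
??????????????█

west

???????????????
???????????????
???????????????
???????????????
???????????????
?????·♢··♠·♠???
?????·♧█♢♧·♢???
?????♧♧★♠♧♢♧???
?????♧♧♧♠♧♠♧???
?????·♠♧♧█♠♠???
???????????????
???????????????
???????????????
???????????????
???????????????

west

???????????????
???????????????
???????????????
???????????????
???????????????
?????··♢··♠·♠??
?????♧·♧█♢♧·♢??
?????♠♧★♠♠♧♢♧??
?????·♧♧♧♠♧♠♧??
?????♧·♠♧♧█♠♠??
???????????????
???????????????
???????????????
???????????????
???????????????

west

???????????????
???????????????
???????????????
???????????????
???????????????
?????···♢··♠·♠?
?????·♧·♧█♢♧·♢?
?????♧♠★♧♠♠♧♢♧?
?????··♧♧♧♠♧♠♧?
?????♠♧·♠♧♧█♠♠?
???????????????
???????????????
???????????????
???????????????
???????????????

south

???????????????
???????????????
???????????????
???????????????
?????···♢··♠·♠?
?????·♧·♧█♢♧·♢?
?????♧♠♧♧♠♠♧♢♧?
?????··★♧♧♠♧♠♧?
?????♠♧·♠♧♧█♠♠?
?????·♧♧♧♧?????
???????????????
???????????????
???????????????
???????????????
???????????????

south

???????????????
???????????????
???????????????
?????···♢··♠·♠?
?????·♧·♧█♢♧·♢?
?????♧♠♧♧♠♠♧♢♧?
?????··♧♧♧♠♧♠♧?
?????♠♧★♠♧♧█♠♠?
?????·♧♧♧♧?????
?????♢█♧·♠?????
???????????????
???????????????
???????????????
???????????????
???????????????

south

???????????????
???????????????
?????···♢··♠·♠?
?????·♧·♧█♢♧·♢?
?????♧♠♧♧♠♠♧♢♧?
?????··♧♧♧♠♧♠♧?
?????♠♧·♠♧♧█♠♠?
?????·♧★♧♧?????
?????♢█♧·♠?????
?????♧♧♠♠♢?????
???????????????
???????????????
???????????????
???????????????
???????????????

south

???????????????
?????···♢··♠·♠?
?????·♧·♧█♢♧·♢?
?????♧♠♧♧♠♠♧♢♧?
?????··♧♧♧♠♧♠♧?
?????♠♧·♠♧♧█♠♠?
?????·♧♧♧♧?????
?????♢█★·♠?????
?????♧♧♠♠♢?????
?????·♧·♢·?????
???????????????
???????????????
???????????????
???????????????
???????????????

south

?????···♢··♠·♠?
?????·♧·♧█♢♧·♢?
?????♧♠♧♧♠♠♧♢♧?
?????··♧♧♧♠♧♠♧?
?????♠♧·♠♧♧█♠♠?
?????·♧♧♧♧?????
?????♢█♧·♠?????
?????♧♧★♠♢?????
?????·♧·♢·?????
?????·♠♢♠♢?????
???????????????
???????????????
???????????????
???????????????
???????????????

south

?????·♧·♧█♢♧·♢?
?????♧♠♧♧♠♠♧♢♧?
?????··♧♧♧♠♧♠♧?
?????♠♧·♠♧♧█♠♠?
?????·♧♧♧♧?????
?????♢█♧·♠?????
?????♧♧♠♠♢?????
?????·♧★♢·?????
?????·♠♢♠♢?????
?????♠♠♠♠♢?????
???????????????
???????????????
???????????????
???????????????
???????????????

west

??????·♧·♧█♢♧·♢
??????♧♠♧♧♠♠♧♢♧
??????··♧♧♧♠♧♠♧
??????♠♧·♠♧♧█♠♠
??????·♧♧♧♧????
?????·♢█♧·♠????
?????♧♧♧♠♠♢????
?????♠·★·♢·????
?????♧·♠♢♠♢????
?????♢♠♠♠♠♢????
???????????????
???????????????
???????????????
???????????????
???????????????

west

???????·♧·♧█♢♧·
???????♧♠♧♧♠♠♧♢
???????··♧♧♧♠♧♠
???????♠♧·♠♧♧█♠
???????·♧♧♧♧???
?????♧·♢█♧·♠???
?????♠♧♧♧♠♠♢???
?????·♠★♧·♢·???
?????♧♧·♠♢♠♢???
?????♧♢♠♠♠♠♢???
???????????????
???????????????
???????????????
???????????????
???????????????

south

???????♧♠♧♧♠♠♧♢
???????··♧♧♧♠♧♠
???????♠♧·♠♧♧█♠
???????·♧♧♧♧???
?????♧·♢█♧·♠???
?????♠♧♧♧♠♠♢???
?????·♠·♧·♢·???
?????♧♧★♠♢♠♢???
?????♧♢♠♠♠♠♢???
?????♧♧♧·♠?????
???????????????
???????????????
???????????????
???????????????
???????????????

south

???????··♧♧♧♠♧♠
???????♠♧·♠♧♧█♠
???????·♧♧♧♧???
?????♧·♢█♧·♠???
?????♠♧♧♧♠♠♢???
?????·♠·♧·♢·???
?????♧♧·♠♢♠♢???
?????♧♢★♠♠♠♢???
?????♧♧♧·♠?????
?????♧♧♢♧♧?????
???????????????
???????????????
???????????????
???????????????
???????????????

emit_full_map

??···♢··♠·♠
??·♧·♧█♢♧·♢
??♧♠♧♧♠♠♧♢♧
??··♧♧♧♠♧♠♧
??♠♧·♠♧♧█♠♠
??·♧♧♧♧????
♧·♢█♧·♠????
♠♧♧♧♠♠♢????
·♠·♧·♢·????
♧♧·♠♢♠♢????
♧♢★♠♠♠♢????
♧♧♧·♠??????
♧♧♢♧♧??????


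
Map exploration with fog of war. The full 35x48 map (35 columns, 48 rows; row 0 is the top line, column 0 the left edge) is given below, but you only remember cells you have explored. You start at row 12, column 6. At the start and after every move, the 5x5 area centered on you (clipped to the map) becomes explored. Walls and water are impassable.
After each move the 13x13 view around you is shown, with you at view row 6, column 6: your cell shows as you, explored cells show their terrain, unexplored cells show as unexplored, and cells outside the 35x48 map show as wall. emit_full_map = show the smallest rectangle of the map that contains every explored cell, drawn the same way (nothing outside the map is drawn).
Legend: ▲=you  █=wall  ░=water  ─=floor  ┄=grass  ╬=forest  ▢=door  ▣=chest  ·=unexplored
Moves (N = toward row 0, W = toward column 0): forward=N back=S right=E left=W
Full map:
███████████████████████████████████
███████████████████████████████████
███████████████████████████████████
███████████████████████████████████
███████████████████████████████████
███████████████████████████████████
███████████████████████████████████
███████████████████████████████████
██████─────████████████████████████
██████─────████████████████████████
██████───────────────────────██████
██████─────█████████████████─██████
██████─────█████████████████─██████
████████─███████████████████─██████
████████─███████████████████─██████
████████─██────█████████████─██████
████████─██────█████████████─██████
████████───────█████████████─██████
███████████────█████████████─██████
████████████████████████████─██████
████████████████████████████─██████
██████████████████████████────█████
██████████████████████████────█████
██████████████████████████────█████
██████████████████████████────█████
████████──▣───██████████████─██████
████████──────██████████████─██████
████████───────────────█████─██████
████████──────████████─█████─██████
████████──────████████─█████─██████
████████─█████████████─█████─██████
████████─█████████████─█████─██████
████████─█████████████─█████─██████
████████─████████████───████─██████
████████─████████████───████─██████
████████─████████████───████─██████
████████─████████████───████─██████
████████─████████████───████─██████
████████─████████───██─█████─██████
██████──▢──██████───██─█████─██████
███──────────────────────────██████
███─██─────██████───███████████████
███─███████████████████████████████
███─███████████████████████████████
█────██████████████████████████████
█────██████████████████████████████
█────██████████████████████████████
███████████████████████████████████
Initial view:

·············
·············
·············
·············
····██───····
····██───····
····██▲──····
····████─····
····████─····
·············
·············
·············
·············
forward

·············
·············
·············
·············
····██───····
····██───····
····██▲──····
····██───····
····████─····
····████─····
·············
·············
·············

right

·············
·············
·············
·············
···██────····
···██────····
···██─▲──····
···██────····
···████─█····
···████─·····
·············
·············
·············

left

·············
·············
·············
·············
····██────···
····██────···
····██▲───···
····██────···
····████─█···
····████─····
·············
·············
·············

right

·············
·············
·············
·············
···██────····
···██────····
···██─▲──····
···██────····
···████─█····
···████─·····
·············
·············
·············

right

·············
·············
·············
·············
··██─────····
··██─────····
··██──▲──····
··██─────····
··████─██····
··████─······
·············
·············
·············

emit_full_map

██─────
██─────
██──▲──
██─────
████─██
████─··

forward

·············
·············
·············
·············
····─────····
··██─────····
··██──▲──····
··██─────····
··██─────····
··████─██····
··████─······
·············
·············

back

·············
·············
·············
····─────····
··██─────····
··██─────····
··██──▲──····
··██─────····
··████─██····
··████─······
·············
·············
·············

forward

·············
·············
·············
·············
····─────····
··██─────····
··██──▲──····
··██─────····
··██─────····
··████─██····
··████─······
·············
·············

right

·············
·············
·············
·············
···─────█····
·██─────█····
·██───▲──····
·██─────█····
·██─────█····
·████─██·····
·████─·······
·············
·············

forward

·············
·············
·············
·············
····█████····
···─────█····
·██───▲─█····
·██──────····
·██─────█····
·██─────█····
·████─██·····
·████─·······
·············

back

·············
·············
·············
····█████····
···─────█····
·██─────█····
·██───▲──····
·██─────█····
·██─────█····
·████─██·····
·████─·······
·············
·············

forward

·············
·············
·············
·············
····█████····
···─────█····
·██───▲─█····
·██──────····
·██─────█····
·██─────█····
·████─██·····
·████─·······
·············

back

·············
·············
·············
····█████····
···─────█····
·██─────█····
·██───▲──····
·██─────█····
·██─────█····
·████─██·····
·████─·······
·············
·············


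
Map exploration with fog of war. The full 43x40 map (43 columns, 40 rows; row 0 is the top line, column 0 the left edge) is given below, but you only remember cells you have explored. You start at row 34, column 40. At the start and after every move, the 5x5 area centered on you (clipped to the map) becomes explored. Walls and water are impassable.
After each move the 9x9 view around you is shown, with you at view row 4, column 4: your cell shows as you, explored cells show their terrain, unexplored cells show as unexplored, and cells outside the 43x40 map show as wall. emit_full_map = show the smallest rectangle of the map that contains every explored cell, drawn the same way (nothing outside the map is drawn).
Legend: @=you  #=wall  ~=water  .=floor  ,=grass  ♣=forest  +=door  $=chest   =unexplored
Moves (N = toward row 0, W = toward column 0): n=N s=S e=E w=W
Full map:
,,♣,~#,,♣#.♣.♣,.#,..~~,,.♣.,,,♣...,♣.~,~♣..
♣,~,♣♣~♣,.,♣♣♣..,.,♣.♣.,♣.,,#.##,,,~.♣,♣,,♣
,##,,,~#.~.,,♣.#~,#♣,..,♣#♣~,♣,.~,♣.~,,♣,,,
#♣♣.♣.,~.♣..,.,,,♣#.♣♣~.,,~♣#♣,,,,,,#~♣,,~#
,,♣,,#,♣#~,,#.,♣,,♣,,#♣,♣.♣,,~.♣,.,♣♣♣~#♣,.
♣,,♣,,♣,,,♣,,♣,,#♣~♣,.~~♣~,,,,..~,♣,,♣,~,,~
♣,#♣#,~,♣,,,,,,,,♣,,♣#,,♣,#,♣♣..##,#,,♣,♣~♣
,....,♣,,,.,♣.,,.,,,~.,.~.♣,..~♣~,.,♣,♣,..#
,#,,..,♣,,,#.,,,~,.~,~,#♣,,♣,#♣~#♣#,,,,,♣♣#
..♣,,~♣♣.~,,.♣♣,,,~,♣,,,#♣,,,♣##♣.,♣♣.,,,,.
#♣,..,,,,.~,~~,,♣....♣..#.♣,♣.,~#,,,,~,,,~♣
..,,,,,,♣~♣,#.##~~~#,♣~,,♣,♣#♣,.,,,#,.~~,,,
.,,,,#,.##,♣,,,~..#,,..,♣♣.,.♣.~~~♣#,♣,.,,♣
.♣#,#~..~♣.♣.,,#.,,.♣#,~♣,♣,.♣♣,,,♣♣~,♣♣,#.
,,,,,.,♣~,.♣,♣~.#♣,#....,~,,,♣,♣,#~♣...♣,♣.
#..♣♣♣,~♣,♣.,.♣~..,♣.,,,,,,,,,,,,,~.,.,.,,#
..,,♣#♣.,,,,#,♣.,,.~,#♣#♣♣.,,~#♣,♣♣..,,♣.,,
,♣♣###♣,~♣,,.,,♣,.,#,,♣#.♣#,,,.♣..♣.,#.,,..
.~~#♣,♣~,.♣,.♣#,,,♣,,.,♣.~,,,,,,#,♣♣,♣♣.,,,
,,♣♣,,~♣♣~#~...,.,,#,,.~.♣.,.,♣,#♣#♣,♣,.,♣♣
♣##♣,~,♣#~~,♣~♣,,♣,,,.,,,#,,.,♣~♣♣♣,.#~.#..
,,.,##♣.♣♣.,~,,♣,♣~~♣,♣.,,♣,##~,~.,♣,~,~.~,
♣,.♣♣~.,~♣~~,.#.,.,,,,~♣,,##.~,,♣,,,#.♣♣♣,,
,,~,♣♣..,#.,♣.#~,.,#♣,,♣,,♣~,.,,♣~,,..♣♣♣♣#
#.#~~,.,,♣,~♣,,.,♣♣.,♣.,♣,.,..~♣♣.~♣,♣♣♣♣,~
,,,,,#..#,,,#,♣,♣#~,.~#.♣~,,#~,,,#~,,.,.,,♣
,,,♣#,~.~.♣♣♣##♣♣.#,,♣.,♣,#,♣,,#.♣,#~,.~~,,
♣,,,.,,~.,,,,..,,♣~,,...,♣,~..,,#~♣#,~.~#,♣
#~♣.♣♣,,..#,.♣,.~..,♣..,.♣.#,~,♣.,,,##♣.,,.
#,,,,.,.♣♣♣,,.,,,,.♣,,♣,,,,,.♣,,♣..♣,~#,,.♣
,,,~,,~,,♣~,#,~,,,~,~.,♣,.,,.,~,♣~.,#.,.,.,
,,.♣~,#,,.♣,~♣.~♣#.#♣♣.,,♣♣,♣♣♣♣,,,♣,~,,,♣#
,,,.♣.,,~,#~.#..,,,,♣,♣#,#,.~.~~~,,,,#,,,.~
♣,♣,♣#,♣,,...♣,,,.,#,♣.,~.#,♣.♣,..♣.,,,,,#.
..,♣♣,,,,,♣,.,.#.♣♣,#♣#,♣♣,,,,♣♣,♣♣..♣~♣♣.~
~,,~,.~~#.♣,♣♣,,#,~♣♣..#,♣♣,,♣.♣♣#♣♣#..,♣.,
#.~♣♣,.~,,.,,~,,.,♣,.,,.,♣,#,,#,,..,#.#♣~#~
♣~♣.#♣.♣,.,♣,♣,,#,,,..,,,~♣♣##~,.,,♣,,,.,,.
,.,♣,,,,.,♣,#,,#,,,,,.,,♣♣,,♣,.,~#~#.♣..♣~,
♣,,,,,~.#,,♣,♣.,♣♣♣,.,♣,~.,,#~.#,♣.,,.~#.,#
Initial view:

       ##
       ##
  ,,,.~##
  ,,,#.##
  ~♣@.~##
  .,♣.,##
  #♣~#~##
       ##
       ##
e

      ###
      ###
 ,,,.~###
 ,,,#.###
 ~♣♣@~###
 .,♣.,###
 #♣~#~###
      ###
      ###

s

      ###
 ,,,.~###
 ,,,#.###
 ~♣♣.~###
 .,♣@,###
 #♣~#~###
  .,,.###
      ###
      ###

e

     ####
,,,.~####
,,,#.####
~♣♣.~####
.,♣.@####
#♣~#~####
 .,,.####
     ####
     ####

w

      ###
 ,,,.~###
 ,,,#.###
 ~♣♣.~###
 .,♣@,###
 #♣~#~###
  .,,.###
      ###
      ###

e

     ####
,,,.~####
,,,#.####
~♣♣.~####
.,♣.@####
#♣~#~####
 .,,.####
     ####
     ####
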